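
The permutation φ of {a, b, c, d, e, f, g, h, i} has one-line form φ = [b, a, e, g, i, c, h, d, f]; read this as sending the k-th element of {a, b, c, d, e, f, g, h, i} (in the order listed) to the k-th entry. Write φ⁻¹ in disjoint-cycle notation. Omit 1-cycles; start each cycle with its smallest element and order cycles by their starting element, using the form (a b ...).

The cycle decomposition of φ is (a b)(c e i f)(d g h).
Reversing each cycle (and rotating so the smallest element leads) gives φ⁻¹ = (a b)(c f i e)(d h g).

(a b)(c f i e)(d h g)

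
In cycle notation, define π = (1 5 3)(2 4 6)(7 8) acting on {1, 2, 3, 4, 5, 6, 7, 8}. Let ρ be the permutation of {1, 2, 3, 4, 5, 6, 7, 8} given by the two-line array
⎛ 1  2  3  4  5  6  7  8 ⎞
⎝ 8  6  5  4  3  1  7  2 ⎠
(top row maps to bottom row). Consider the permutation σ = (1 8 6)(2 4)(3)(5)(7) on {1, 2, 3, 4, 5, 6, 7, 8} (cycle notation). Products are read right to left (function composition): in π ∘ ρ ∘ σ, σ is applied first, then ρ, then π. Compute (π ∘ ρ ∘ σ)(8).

5

Apply the permutations in order: σ(8) = 6, then ρ(6) = 1, then π(1) = 5. So (π ∘ ρ ∘ σ)(8) = 5.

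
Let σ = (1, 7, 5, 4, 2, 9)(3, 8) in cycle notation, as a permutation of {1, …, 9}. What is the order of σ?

The cycle type of σ is (6, 2, 1).
Since disjoint cycles commute, ord(σ) = lcm(6, 2) = 6.

6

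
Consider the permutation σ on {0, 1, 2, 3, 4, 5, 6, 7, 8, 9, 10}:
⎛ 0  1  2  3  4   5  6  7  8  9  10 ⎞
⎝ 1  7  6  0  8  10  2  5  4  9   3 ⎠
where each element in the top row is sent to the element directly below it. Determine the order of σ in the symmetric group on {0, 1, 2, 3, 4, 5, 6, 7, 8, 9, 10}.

Decomposing into disjoint cycles gives cycle lengths 6, 2, 2, 1.
The order of σ is the least common multiple of its cycle lengths: lcm(6, 2, 2) = 6.

6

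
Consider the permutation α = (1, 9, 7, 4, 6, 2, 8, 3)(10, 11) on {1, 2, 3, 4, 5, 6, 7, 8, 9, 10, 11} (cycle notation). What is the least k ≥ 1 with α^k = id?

8

The cycle type of α is (8, 2, 1).
The order is lcm(8, 2) = 8.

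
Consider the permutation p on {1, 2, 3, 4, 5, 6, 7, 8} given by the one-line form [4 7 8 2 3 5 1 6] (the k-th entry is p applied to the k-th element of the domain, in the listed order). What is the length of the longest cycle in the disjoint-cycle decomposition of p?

4

Decomposing into disjoint cycles gives (1 4 2 7)(3 8 6 5); the longest has length 4.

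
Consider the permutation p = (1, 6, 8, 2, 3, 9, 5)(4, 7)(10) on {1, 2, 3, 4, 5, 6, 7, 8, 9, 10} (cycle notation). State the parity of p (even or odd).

The cycle lengths are 7, 2, 1.
A cycle is odd iff its length is even; p has 1 even-length cycle, so sgn(p) = (−1)^1 and p is odd.

odd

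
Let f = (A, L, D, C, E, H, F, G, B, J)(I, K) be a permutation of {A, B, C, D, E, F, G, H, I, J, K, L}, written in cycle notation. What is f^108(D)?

D lies in the 10-cycle (A, L, D, C, E, H, F, G, B, J).
Powers repeat with period 10 on this cycle, and 108 mod 10 = 8, so f^108(D) = f^8(D).
Advancing 8 steps from D: D → C → E → H → F → G → B → J → A.

A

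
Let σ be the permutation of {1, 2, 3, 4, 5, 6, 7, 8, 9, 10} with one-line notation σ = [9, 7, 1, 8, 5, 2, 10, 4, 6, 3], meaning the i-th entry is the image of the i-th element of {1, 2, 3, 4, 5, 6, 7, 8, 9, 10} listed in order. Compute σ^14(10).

10

Tracing 10 → 3 → … returns to 10 after 7 steps, so 10 lies in a 7-cycle (1 9 6 2 7 10 3).
Powers repeat with period 7 on this cycle, and 14 mod 7 = 0, so σ^14(10) = σ^0(10).
So σ^14(10) = 10.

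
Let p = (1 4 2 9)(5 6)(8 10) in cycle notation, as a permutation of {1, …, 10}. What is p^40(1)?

1

1 lies in the 4-cycle (1 4 2 9).
Since the cycle has length 4, p^40 acts on it the same as p^0 (40 mod 4 = 0).
So p^40(1) = 1.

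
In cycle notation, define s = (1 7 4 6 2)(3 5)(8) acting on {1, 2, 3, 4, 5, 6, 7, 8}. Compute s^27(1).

4

1 lies in the 5-cycle (1 7 4 6 2).
Since the cycle has length 5, s^27 acts on it the same as s^2 (27 mod 5 = 2).
Advancing 2 steps from 1: 1 → 7 → 4.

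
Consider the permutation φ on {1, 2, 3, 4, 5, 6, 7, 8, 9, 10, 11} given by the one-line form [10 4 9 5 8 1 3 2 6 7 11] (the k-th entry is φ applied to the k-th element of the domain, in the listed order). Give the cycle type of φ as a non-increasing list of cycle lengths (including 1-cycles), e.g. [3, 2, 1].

The disjoint cycles are (1, 10, 7, 3, 9, 6)(2, 4, 5, 8)(11), with lengths 6, 4, 1 in non-increasing order.

[6, 4, 1]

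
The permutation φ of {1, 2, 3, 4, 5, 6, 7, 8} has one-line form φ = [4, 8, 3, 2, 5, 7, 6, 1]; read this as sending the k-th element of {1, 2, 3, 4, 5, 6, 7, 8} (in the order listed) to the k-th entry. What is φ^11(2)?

Tracing 2 → 8 → … returns to 2 after 4 steps, so 2 lies in a 4-cycle (1, 4, 2, 8).
Powers repeat with period 4 on this cycle, and 11 mod 4 = 3, so φ^11(2) = φ^3(2).
Stepping 3 places around the cycle: 2 → 8 → 1 → 4.

4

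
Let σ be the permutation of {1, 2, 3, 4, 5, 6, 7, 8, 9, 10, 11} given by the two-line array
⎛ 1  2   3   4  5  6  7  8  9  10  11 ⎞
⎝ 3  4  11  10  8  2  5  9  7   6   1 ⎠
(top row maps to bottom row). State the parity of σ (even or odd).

even

In disjoint-cycle form the cycle lengths are 4, 4, 3.
A cycle is odd iff its length is even; σ has 2 even-length cycles, so sgn(σ) = (−1)^2 and σ is even.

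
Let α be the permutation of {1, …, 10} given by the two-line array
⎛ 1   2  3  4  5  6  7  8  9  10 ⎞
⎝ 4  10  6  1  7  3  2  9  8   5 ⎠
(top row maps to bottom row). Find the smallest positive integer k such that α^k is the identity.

4

The disjoint-cycle form of α has cycle lengths 4, 2, 2, 2.
The order is lcm(4, 2, 2, 2) = 4.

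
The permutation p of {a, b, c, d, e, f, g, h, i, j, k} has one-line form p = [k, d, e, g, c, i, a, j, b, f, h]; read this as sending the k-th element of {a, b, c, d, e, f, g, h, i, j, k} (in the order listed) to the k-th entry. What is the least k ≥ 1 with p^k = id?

Decomposing into disjoint cycles gives cycle lengths 9, 2.
The order is lcm(9, 2) = 18.

18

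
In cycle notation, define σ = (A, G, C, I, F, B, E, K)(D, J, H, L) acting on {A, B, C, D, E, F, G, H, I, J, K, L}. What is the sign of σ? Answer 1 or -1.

1

The cycle lengths are 8, 4.
A cycle is odd iff its length is even; σ has 2 even-length cycles, so sgn(σ) = (−1)^2 and σ is even.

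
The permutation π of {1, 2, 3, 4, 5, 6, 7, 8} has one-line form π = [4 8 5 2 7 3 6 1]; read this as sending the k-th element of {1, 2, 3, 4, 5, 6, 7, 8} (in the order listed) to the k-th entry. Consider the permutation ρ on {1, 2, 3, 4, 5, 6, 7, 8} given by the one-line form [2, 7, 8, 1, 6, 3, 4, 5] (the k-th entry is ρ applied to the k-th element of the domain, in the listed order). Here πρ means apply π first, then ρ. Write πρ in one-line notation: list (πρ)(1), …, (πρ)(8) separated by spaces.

1 5 6 7 4 8 3 2

For each element, apply π then ρ: 1 → 4 → 1; 2 → 8 → 5; 3 → 5 → 6; 4 → 2 → 7; 5 → 7 → 4; 6 → 3 → 8; 7 → 6 → 3; 8 → 1 → 2.
Collecting the images, πρ = [1 5 6 7 4 8 3 2].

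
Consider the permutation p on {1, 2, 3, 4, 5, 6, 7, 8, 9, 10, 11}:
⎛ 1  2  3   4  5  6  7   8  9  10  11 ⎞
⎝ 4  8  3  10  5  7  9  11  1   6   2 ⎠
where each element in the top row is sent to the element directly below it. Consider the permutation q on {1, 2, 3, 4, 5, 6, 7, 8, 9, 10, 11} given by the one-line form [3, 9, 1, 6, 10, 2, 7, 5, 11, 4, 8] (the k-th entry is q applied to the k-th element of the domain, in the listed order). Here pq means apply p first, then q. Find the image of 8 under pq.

First apply p: p(8) = 11, then q(11) = 8. Thus (pq)(8) = 8.

8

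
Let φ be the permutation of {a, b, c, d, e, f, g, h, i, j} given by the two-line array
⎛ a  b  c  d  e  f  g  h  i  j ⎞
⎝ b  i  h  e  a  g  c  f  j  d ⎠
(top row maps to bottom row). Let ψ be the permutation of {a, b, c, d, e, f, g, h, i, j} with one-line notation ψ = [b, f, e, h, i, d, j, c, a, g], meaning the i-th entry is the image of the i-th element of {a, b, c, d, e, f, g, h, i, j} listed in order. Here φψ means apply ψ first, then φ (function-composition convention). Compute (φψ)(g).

d

ψ(g) = j, then φ(j) = d; composing gives (φψ)(g) = d.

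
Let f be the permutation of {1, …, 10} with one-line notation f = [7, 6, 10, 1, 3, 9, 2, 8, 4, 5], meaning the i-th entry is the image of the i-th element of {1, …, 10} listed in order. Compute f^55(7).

2

Tracing 7 → 2 → … returns to 7 after 6 steps, so 7 lies in a 6-cycle (1 7 2 6 9 4).
Powers repeat with period 6 on this cycle, and 55 mod 6 = 1, so f^55(7) = f^1(7).
Stepping 1 place around the cycle: 7 → 2.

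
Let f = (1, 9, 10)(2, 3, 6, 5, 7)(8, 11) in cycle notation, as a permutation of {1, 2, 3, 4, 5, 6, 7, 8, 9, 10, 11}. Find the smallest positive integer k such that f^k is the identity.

The cycle type of f is (5, 3, 2, 1).
Since disjoint cycles commute, ord(f) = lcm(5, 3, 2) = 30.

30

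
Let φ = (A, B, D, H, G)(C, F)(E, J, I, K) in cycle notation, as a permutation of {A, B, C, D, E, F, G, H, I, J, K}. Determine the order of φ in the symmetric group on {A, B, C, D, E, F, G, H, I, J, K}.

The disjoint cycles have lengths 5, 4, 2.
The order of φ is the least common multiple of its cycle lengths: lcm(5, 4, 2) = 20.

20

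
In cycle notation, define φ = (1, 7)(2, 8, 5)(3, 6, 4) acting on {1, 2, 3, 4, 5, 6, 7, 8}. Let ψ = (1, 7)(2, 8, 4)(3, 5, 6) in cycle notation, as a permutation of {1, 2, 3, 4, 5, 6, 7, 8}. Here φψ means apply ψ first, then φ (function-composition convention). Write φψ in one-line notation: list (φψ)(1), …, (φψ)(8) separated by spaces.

Chase each element through ψ then φ: 1 → 7 → 1; 2 → 8 → 5; 3 → 5 → 2; 4 → 2 → 8; 5 → 6 → 4; 6 → 3 → 6; 7 → 1 → 7; 8 → 4 → 3.
Collecting the images, φψ = [1 5 2 8 4 6 7 3].

1 5 2 8 4 6 7 3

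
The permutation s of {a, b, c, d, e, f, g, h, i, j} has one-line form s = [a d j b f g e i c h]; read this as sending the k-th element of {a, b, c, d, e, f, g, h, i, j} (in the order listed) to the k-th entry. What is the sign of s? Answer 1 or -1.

1

In disjoint-cycle form the cycle lengths are 4, 3, 2, 1.
A cycle is odd iff its length is even; s has 2 even-length cycles, so sgn(s) = (−1)^2 and s is even.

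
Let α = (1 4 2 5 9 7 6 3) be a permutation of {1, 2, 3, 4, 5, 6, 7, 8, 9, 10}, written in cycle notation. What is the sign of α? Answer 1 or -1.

-1

The cycle lengths are 8, 1, 1.
A cycle is odd iff its length is even; α has 1 even-length cycle, so sgn(α) = (−1)^1 and α is odd.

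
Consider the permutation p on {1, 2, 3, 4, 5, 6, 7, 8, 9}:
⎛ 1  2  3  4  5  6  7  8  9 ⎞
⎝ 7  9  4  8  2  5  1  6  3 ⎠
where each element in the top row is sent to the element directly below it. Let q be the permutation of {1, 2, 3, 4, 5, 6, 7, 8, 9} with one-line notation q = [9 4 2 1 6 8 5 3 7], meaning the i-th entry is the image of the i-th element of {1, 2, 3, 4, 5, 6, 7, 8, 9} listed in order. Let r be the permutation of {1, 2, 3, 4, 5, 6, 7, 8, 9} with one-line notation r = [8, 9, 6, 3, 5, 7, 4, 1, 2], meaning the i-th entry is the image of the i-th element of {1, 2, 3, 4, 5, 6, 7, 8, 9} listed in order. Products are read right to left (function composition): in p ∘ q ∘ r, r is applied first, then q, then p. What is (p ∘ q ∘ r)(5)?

5

Chase 5: r(5) = 5; q(5) = 6; p(6) = 5. Hence (p ∘ q ∘ r)(5) = 5.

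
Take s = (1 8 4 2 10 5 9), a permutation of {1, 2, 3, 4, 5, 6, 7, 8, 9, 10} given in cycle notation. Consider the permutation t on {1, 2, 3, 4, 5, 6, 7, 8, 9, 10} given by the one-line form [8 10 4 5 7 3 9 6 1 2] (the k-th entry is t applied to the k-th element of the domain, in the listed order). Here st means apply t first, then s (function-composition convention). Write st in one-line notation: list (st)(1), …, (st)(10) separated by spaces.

4 5 2 9 7 3 1 6 8 10

(st)(x) = s(t(x)). Computing each image: s(t(1)) = s(8) = 4, s(t(2)) = s(10) = 5, s(t(3)) = s(4) = 2, s(t(4)) = s(5) = 9, s(t(5)) = s(7) = 7, s(t(6)) = s(3) = 3, s(t(7)) = s(9) = 1, s(t(8)) = s(6) = 6, s(t(9)) = s(1) = 8, s(t(10)) = s(2) = 10.
Hence st = [4 5 2 9 7 3 1 6 8 10].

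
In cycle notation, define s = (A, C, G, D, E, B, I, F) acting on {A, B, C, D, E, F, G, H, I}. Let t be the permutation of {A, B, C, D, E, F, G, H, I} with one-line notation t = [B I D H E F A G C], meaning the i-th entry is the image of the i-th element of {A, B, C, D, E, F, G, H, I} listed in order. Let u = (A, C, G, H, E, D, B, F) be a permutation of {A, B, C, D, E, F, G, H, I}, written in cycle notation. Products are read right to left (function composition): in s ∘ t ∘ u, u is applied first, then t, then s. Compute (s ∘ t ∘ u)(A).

(s ∘ t ∘ u)(A) = s(t(u(A))). u(A) = C, then t(C) = D, then s(D) = E, so the result is E.

E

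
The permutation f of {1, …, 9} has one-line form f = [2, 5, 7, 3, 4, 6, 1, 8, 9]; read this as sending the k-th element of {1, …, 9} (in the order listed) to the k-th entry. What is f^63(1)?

Tracing 1 → 2 → … returns to 1 after 6 steps, so 1 lies in a 6-cycle (1, 2, 5, 4, 3, 7).
On a 6-cycle, f^6 is the identity, so f^63 = f^3 there (63 ≡ 3 mod 6).
Stepping 3 places around the cycle: 1 → 2 → 5 → 4.

4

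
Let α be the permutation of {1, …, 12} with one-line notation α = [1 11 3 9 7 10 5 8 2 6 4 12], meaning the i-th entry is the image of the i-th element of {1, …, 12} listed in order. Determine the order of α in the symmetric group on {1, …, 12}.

4

Decomposing into disjoint cycles gives cycle lengths 4, 2, 2, 1, 1, 1, 1.
The order of α is the least common multiple of its cycle lengths: lcm(4, 2, 2) = 4.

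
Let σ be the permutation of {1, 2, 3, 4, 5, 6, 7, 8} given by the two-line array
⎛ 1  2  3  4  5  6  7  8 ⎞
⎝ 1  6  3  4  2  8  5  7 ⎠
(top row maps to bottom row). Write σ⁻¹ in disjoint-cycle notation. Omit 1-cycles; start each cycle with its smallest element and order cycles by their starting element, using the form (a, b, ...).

(2, 5, 7, 8, 6)

The cycle decomposition of σ is (2, 6, 8, 7, 5).
The inverse reverses every cycle; in canonical form, σ⁻¹ = (2, 5, 7, 8, 6).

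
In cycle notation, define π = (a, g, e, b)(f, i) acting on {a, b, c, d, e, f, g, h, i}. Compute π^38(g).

b

g lies in the 4-cycle (a, g, e, b).
On a 4-cycle, π^4 is the identity, so π^38 = π^2 there (38 ≡ 2 mod 4).
Stepping 2 places around the cycle: g → e → b.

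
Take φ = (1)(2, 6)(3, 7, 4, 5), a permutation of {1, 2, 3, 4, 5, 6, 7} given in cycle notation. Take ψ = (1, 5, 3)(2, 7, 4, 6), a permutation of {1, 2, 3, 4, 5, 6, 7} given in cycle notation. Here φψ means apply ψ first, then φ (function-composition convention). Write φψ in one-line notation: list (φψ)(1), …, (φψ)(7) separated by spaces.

3 4 1 2 7 6 5

Chase each element through ψ then φ: 1 → 5 → 3; 2 → 7 → 4; 3 → 1 → 1; 4 → 6 → 2; 5 → 3 → 7; 6 → 2 → 6; 7 → 4 → 5.
Collecting the images, φψ = [3 4 1 2 7 6 5].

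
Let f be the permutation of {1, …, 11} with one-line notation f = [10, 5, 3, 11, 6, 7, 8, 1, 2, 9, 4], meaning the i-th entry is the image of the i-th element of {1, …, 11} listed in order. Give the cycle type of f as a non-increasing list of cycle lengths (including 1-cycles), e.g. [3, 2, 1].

The disjoint cycles are (1 10 9 2 5 6 7 8)(3)(4 11), with lengths 8, 2, 1 in non-increasing order.

[8, 2, 1]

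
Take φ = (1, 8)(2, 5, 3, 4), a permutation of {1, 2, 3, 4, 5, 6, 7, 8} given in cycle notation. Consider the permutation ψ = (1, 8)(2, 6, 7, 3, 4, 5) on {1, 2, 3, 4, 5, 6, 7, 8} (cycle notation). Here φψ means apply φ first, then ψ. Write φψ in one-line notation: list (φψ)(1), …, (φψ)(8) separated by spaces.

Chase each element through φ then ψ: 1 → 8 → 1; 2 → 5 → 2; 3 → 4 → 5; 4 → 2 → 6; 5 → 3 → 4; 6 → 6 → 7; 7 → 7 → 3; 8 → 1 → 8.
So φψ in one-line form is 1 2 5 6 4 7 3 8.

1 2 5 6 4 7 3 8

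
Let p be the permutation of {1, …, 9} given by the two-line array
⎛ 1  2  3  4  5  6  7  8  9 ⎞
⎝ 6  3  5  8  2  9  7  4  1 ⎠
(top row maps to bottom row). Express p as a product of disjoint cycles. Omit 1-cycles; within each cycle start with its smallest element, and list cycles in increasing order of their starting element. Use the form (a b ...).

Iterating p from 1 gives 1 → 6 → 9 → 1; that is the 3-cycle (1 6 9).
Continuing from each remaining unvisited element yields (1 6 9)(2 3 5)(4 8).

(1 6 9)(2 3 5)(4 8)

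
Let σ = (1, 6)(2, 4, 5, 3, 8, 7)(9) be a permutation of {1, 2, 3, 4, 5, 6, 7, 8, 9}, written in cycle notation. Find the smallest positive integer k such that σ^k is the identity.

The disjoint cycles have lengths 6, 2, 1.
Since disjoint cycles commute, ord(σ) = lcm(6, 2) = 6.

6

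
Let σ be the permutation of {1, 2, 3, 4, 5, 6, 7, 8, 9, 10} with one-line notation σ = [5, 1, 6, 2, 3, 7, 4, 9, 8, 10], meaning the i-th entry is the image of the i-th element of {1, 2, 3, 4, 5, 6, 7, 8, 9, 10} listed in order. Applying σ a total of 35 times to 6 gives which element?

Tracing 6 → 7 → … returns to 6 after 7 steps, so 6 lies in a 7-cycle (1 5 3 6 7 4 2).
Since the cycle has length 7, σ^35 acts on it the same as σ^0 (35 mod 7 = 0).
So σ^35(6) = 6.

6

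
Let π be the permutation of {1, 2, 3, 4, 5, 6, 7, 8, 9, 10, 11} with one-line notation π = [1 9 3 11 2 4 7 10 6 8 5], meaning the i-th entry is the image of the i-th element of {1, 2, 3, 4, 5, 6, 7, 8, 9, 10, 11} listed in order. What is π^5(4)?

Tracing 4 → 11 → … returns to 4 after 6 steps, so 4 lies in a 6-cycle (2, 9, 6, 4, 11, 5).
Stepping 5 places around the cycle: 4 → 11 → 5 → 2 → 9 → 6.

6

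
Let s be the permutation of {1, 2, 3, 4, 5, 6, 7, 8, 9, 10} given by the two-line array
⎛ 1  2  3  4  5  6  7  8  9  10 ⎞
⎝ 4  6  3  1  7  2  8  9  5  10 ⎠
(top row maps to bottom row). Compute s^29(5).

Tracing 5 → 7 → … returns to 5 after 4 steps, so 5 lies in a 4-cycle (5, 7, 8, 9).
Powers repeat with period 4 on this cycle, and 29 mod 4 = 1, so s^29(5) = s^1(5).
Advancing 1 step from 5: 5 → 7.

7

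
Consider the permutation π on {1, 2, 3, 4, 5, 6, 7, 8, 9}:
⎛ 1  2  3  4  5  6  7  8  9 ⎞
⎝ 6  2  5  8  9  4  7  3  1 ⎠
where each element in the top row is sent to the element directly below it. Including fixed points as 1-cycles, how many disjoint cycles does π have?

The cycle decomposition is (1, 6, 4, 8, 3, 5, 9)(2)(7), which has 3 cycles (counting 1-cycles).

3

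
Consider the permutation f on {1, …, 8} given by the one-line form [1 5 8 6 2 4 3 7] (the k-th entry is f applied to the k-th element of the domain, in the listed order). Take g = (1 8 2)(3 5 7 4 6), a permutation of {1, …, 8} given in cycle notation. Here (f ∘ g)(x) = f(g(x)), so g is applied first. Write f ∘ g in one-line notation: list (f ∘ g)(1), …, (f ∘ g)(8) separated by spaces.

Chase each element through g then f: 1 → 8 → 7; 2 → 1 → 1; 3 → 5 → 2; 4 → 6 → 4; 5 → 7 → 3; 6 → 3 → 8; 7 → 4 → 6; 8 → 2 → 5.
So f ∘ g in one-line form is 7 1 2 4 3 8 6 5.

7 1 2 4 3 8 6 5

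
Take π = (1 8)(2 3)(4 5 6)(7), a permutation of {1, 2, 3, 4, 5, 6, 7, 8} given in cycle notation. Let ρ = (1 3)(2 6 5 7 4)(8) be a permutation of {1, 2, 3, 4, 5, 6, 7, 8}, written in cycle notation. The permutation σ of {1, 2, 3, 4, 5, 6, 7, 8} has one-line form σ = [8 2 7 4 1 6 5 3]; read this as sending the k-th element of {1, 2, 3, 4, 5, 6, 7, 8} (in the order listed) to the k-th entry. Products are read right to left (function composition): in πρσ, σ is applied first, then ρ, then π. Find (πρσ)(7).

7

(πρσ)(7) = π(ρ(σ(7))). σ(7) = 5, then ρ(5) = 7, then π(7) = 7, so the result is 7.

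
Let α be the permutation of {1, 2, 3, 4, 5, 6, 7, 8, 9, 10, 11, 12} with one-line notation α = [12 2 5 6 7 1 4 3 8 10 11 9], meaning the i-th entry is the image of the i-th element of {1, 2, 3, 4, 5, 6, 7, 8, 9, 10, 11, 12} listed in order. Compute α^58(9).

Tracing 9 → 8 → … returns to 9 after 9 steps, so 9 lies in a 9-cycle (1, 12, 9, 8, 3, 5, 7, 4, 6).
On a 9-cycle, α^9 is the identity, so α^58 = α^4 there (58 ≡ 4 mod 9).
Stepping 4 places around the cycle: 9 → 8 → 3 → 5 → 7.

7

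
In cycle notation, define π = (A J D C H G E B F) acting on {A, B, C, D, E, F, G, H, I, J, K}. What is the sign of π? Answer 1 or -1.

The cycle lengths are 9, 1, 1.
A cycle of length ℓ contributes ℓ−1 transpositions, so π is a product of 8 transpositions — even.

1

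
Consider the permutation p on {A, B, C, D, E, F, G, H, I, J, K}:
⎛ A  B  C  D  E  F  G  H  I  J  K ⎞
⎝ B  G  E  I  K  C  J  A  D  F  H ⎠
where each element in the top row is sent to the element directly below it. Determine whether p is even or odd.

odd

In disjoint-cycle form the cycle lengths are 9, 2.
A cycle of length ℓ contributes ℓ−1 transpositions, so p is a product of 8 + 1 = 9 transpositions — odd.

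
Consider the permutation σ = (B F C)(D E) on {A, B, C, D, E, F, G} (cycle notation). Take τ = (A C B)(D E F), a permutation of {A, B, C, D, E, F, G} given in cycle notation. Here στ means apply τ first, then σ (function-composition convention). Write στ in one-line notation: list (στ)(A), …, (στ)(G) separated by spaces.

Chase each element through τ then σ: A → C → B; B → A → A; C → B → F; D → E → D; E → F → C; F → D → E; G → G → G.
Collecting the images, στ = [B A F D C E G].

B A F D C E G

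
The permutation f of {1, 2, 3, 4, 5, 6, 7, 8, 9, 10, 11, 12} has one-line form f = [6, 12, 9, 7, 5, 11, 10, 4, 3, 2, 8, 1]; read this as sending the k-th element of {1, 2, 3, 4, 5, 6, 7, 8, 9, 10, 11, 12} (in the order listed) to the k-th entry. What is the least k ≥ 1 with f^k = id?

Writing f as disjoint cycles, the cycle lengths are 9, 2, 1.
Since disjoint cycles commute, ord(f) = lcm(9, 2) = 18.

18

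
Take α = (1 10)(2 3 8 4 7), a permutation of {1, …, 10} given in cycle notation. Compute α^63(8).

8 lies in the 5-cycle (2 3 8 4 7).
On a 5-cycle, α^5 is the identity, so α^63 = α^3 there (63 ≡ 3 mod 5).
Advancing 3 steps from 8: 8 → 4 → 7 → 2.

2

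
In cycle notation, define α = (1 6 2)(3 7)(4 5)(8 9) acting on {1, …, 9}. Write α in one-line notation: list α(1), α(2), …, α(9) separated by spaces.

6 1 7 5 4 2 3 9 8

Reading each image from the cycles: 1↦6, 2↦1, 3↦7, 4↦5, 5↦4, 6↦2, 7↦3, 8↦9, 9↦8.
Listing these in domain order gives 6 1 7 5 4 2 3 9 8.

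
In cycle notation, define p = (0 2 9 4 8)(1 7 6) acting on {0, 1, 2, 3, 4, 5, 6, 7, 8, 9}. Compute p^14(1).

1 lies in the 3-cycle (1 7 6).
Since the cycle has length 3, p^14 acts on it the same as p^2 (14 mod 3 = 2).
Stepping 2 places around the cycle: 1 → 7 → 6.

6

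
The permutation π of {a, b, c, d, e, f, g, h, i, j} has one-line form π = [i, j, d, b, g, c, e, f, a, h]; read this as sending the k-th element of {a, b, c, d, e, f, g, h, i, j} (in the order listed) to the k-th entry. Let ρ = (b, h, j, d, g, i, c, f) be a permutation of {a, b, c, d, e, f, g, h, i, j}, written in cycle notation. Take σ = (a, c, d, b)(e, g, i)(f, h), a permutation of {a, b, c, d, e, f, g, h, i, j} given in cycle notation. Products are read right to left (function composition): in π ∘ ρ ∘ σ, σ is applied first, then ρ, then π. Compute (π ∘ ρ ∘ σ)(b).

Apply the permutations in order: σ(b) = a, then ρ(a) = a, then π(a) = i. So (π ∘ ρ ∘ σ)(b) = i.

i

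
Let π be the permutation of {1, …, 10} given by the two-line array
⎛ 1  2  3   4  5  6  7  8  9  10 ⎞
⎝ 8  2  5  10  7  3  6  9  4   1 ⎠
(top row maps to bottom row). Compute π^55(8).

8

Tracing 8 → 9 → … returns to 8 after 5 steps, so 8 lies in a 5-cycle (1, 8, 9, 4, 10).
On a 5-cycle, π^5 is the identity, so π^55 = π^0 there (55 ≡ 0 mod 5).
So π^55(8) = 8.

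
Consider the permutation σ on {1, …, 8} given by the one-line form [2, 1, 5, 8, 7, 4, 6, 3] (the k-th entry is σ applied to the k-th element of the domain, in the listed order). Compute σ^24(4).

Tracing 4 → 8 → … returns to 4 after 6 steps, so 4 lies in a 6-cycle (3, 5, 7, 6, 4, 8).
Since the cycle has length 6, σ^24 acts on it the same as σ^0 (24 mod 6 = 0).
So σ^24(4) = 4.

4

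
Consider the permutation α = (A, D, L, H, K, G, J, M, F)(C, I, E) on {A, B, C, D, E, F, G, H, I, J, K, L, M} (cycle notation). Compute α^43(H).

D

H lies in the 9-cycle (A, D, L, H, K, G, J, M, F).
On a 9-cycle, α^9 is the identity, so α^43 = α^7 there (43 ≡ 7 mod 9).
Advancing 7 steps from H: H → K → G → J → M → F → A → D.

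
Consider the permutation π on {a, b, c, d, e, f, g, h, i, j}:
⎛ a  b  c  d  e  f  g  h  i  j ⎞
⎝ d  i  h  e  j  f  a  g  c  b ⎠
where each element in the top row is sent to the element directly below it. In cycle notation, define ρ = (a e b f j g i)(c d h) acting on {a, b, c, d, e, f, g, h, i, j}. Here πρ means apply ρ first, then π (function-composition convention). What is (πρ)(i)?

d

First apply ρ: ρ(i) = a, then π(a) = d. Thus (πρ)(i) = d.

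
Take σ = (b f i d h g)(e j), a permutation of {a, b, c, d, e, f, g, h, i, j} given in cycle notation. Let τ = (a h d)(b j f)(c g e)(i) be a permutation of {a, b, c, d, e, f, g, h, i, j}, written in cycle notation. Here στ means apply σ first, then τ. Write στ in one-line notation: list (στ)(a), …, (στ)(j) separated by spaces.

h b g d f i j e a c

(στ)(x) = τ(σ(x)). Computing each image: τ(σ(a)) = τ(a) = h, τ(σ(b)) = τ(f) = b, τ(σ(c)) = τ(c) = g, τ(σ(d)) = τ(h) = d, τ(σ(e)) = τ(j) = f, τ(σ(f)) = τ(i) = i, τ(σ(g)) = τ(b) = j, τ(σ(h)) = τ(g) = e, τ(σ(i)) = τ(d) = a, τ(σ(j)) = τ(e) = c.
Hence στ = [h b g d f i j e a c].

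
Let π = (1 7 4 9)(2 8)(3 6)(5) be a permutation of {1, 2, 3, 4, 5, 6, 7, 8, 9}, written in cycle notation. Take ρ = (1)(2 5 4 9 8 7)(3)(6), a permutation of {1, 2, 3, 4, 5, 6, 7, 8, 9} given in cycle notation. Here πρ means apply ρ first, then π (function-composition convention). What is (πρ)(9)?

ρ(9) = 8, then π(8) = 2; composing gives (πρ)(9) = 2.

2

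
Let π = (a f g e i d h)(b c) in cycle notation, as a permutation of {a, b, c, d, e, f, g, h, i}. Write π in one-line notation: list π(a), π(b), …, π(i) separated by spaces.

f c b h i g e a d

Reading each image from the cycles: a↦f, b↦c, c↦b, d↦h, e↦i, f↦g, g↦e, h↦a, i↦d.
So the one-line form is f c b h i g e a d.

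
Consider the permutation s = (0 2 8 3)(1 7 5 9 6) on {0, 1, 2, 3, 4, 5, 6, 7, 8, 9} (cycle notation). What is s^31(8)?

2

8 lies in the 4-cycle (0 2 8 3).
Since the cycle has length 4, s^31 acts on it the same as s^3 (31 mod 4 = 3).
Stepping 3 places around the cycle: 8 → 3 → 0 → 2.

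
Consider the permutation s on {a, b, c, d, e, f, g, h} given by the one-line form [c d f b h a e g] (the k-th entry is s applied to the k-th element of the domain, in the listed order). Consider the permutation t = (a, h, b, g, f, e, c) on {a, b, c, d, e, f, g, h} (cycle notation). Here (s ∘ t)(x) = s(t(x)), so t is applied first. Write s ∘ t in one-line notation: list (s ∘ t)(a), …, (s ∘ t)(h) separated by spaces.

g e c b f h a d

(s ∘ t)(x) = s(t(x)). Computing each image: s(t(a)) = s(h) = g, s(t(b)) = s(g) = e, s(t(c)) = s(a) = c, s(t(d)) = s(d) = b, s(t(e)) = s(c) = f, s(t(f)) = s(e) = h, s(t(g)) = s(f) = a, s(t(h)) = s(b) = d.
Hence s ∘ t = [g e c b f h a d].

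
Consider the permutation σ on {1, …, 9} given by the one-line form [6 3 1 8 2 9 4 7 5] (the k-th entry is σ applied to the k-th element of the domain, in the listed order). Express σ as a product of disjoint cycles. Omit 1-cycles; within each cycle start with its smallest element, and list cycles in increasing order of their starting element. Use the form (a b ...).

(1 6 9 5 2 3)(4 8 7)

From 1: 1 → 6 → 9 → 5 → 2 → 3 → 1, closing the cycle (1 6 9 5 2 3).
Repeating from the next unused element and collecting all non-trivial cycles gives (1 6 9 5 2 3)(4 8 7).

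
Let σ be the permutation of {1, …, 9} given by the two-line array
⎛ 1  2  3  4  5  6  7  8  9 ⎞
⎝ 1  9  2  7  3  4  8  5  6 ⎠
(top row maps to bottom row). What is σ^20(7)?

Tracing 7 → 8 → … returns to 7 after 8 steps, so 7 lies in an 8-cycle (2, 9, 6, 4, 7, 8, 5, 3).
On an 8-cycle, σ^8 is the identity, so σ^20 = σ^4 there (20 ≡ 4 mod 8).
Advancing 4 steps from 7: 7 → 8 → 5 → 3 → 2.

2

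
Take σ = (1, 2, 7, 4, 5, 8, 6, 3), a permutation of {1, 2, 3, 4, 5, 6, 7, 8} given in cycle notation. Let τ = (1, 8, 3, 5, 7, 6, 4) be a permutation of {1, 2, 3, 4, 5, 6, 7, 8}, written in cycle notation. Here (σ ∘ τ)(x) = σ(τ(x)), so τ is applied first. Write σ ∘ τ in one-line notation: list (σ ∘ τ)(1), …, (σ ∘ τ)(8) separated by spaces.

For each element, apply τ then σ: 1 → 8 → 6; 2 → 2 → 7; 3 → 5 → 8; 4 → 1 → 2; 5 → 7 → 4; 6 → 4 → 5; 7 → 6 → 3; 8 → 3 → 1.
So σ ∘ τ in one-line form is 6 7 8 2 4 5 3 1.

6 7 8 2 4 5 3 1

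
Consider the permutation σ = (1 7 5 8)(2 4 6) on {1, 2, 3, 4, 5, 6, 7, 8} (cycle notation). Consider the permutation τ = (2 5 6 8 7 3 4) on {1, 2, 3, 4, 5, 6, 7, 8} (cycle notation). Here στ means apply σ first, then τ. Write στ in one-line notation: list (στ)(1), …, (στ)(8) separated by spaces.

3 2 4 8 7 5 6 1

Chase each element through σ then τ: 1 → 7 → 3; 2 → 4 → 2; 3 → 3 → 4; 4 → 6 → 8; 5 → 8 → 7; 6 → 2 → 5; 7 → 5 → 6; 8 → 1 → 1.
So στ in one-line form is 3 2 4 8 7 5 6 1.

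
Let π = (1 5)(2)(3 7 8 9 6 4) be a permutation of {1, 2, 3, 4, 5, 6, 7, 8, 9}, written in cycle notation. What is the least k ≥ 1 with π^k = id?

6

The disjoint cycles have lengths 6, 2, 1.
Since disjoint cycles commute, ord(π) = lcm(6, 2) = 6.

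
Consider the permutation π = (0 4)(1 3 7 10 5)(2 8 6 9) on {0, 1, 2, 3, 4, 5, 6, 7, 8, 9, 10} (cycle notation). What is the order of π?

The cycle type of π is (5, 4, 2).
The order of π is the least common multiple of its cycle lengths: lcm(5, 4, 2) = 20.

20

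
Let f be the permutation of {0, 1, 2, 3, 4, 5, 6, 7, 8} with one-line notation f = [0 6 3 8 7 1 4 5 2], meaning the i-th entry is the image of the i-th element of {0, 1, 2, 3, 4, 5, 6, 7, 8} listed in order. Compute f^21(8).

8

Tracing 8 → 2 → … returns to 8 after 3 steps, so 8 lies in a 3-cycle (2 3 8).
Powers repeat with period 3 on this cycle, and 21 mod 3 = 0, so f^21(8) = f^0(8).
So f^21(8) = 8.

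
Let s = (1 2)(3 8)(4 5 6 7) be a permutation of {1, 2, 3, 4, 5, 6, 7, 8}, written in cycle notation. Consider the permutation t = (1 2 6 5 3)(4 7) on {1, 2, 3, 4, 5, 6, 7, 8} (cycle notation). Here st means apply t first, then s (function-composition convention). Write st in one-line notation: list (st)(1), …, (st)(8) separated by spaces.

(st)(x) = s(t(x)). Computing each image: s(t(1)) = s(2) = 1, s(t(2)) = s(6) = 7, s(t(3)) = s(1) = 2, s(t(4)) = s(7) = 4, s(t(5)) = s(3) = 8, s(t(6)) = s(5) = 6, s(t(7)) = s(4) = 5, s(t(8)) = s(8) = 3.
Hence st = [1 7 2 4 8 6 5 3].

1 7 2 4 8 6 5 3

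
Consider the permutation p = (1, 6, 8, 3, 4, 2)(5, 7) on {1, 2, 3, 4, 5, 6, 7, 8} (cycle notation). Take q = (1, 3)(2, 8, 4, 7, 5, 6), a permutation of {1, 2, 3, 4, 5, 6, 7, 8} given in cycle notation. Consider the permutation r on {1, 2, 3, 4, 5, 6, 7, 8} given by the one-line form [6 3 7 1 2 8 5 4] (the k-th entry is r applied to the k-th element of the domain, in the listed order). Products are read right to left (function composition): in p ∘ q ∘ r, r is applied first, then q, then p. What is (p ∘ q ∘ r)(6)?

(p ∘ q ∘ r)(6) = p(q(r(6))). r(6) = 8, then q(8) = 4, then p(4) = 2, so the result is 2.

2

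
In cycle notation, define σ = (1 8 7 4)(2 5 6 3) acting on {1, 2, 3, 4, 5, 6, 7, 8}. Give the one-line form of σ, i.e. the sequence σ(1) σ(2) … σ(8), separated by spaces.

8 5 2 1 6 3 4 7

Image by image: 1↦8, 2↦5, 3↦2, 4↦1, 5↦6, 6↦3, 7↦4, 8↦7.
So the one-line form is 8 5 2 1 6 3 4 7.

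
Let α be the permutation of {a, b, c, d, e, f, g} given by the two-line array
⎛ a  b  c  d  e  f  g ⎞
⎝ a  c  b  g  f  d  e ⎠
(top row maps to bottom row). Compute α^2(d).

Tracing d → g → … returns to d after 4 steps, so d lies in a 4-cycle (d g e f).
Advancing 2 steps from d: d → g → e.

e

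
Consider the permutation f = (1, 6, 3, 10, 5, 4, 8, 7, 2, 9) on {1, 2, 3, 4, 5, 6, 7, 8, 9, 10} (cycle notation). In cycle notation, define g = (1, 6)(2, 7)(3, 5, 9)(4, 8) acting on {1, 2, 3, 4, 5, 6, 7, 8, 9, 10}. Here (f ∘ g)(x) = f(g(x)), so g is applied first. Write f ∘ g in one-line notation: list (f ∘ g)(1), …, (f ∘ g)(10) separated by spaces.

3 2 4 7 1 6 9 8 10 5

For each element, apply g then f: 1 → 6 → 3; 2 → 7 → 2; 3 → 5 → 4; 4 → 8 → 7; 5 → 9 → 1; 6 → 1 → 6; 7 → 2 → 9; 8 → 4 → 8; 9 → 3 → 10; 10 → 10 → 5.
So f ∘ g in one-line form is 3 2 4 7 1 6 9 8 10 5.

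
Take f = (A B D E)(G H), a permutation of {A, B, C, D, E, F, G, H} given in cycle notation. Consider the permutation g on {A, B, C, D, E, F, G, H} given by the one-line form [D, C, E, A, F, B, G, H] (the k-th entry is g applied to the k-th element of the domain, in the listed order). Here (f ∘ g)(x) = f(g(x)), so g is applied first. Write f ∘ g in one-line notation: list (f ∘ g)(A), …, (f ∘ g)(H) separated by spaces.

E C A B F D H G

Chase each element through g then f: A → D → E; B → C → C; C → E → A; D → A → B; E → F → F; F → B → D; G → G → H; H → H → G.
So f ∘ g in one-line form is E C A B F D H G.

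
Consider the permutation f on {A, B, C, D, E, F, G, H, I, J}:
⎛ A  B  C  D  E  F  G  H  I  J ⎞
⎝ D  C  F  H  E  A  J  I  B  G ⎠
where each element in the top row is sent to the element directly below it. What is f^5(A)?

Tracing A → D → … returns to A after 7 steps, so A lies in a 7-cycle (A, D, H, I, B, C, F).
Advancing 5 steps from A: A → D → H → I → B → C.

C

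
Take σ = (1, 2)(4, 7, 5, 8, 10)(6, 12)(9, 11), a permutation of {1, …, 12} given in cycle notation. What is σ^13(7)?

10

7 lies in the 5-cycle (4, 7, 5, 8, 10).
Since the cycle has length 5, σ^13 acts on it the same as σ^3 (13 mod 5 = 3).
Stepping 3 places around the cycle: 7 → 5 → 8 → 10.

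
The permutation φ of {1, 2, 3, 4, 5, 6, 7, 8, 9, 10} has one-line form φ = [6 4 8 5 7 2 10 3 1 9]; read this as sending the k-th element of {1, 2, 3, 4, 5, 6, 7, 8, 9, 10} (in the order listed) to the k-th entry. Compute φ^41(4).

Tracing 4 → 5 → … returns to 4 after 8 steps, so 4 lies in an 8-cycle (1, 6, 2, 4, 5, 7, 10, 9).
On an 8-cycle, φ^8 is the identity, so φ^41 = φ^1 there (41 ≡ 1 mod 8).
Advancing 1 step from 4: 4 → 5.

5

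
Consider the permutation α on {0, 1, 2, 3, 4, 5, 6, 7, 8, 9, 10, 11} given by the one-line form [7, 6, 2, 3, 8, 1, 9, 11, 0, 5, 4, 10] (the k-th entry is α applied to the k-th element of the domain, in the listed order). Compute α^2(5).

6

Tracing 5 → 1 → … returns to 5 after 4 steps, so 5 lies in a 4-cycle (1 6 9 5).
Stepping 2 places around the cycle: 5 → 1 → 6.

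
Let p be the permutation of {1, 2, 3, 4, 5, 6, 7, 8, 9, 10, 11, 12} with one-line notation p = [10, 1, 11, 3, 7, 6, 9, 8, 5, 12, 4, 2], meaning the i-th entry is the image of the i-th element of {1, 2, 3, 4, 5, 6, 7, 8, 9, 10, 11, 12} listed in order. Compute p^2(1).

Tracing 1 → 10 → … returns to 1 after 4 steps, so 1 lies in a 4-cycle (1, 10, 12, 2).
Stepping 2 places around the cycle: 1 → 10 → 12.

12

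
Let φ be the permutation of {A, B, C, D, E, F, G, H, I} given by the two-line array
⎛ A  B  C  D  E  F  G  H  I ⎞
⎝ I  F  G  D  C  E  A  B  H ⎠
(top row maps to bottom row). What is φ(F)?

E

The entry below F in the array is E, so φ(F) = E.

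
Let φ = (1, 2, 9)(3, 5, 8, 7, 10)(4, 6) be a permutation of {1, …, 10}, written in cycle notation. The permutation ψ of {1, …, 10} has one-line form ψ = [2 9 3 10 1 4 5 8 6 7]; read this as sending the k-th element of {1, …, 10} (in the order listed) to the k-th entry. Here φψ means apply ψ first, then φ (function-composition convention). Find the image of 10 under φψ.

10

First apply ψ: ψ(10) = 7, then φ(7) = 10. Thus (φψ)(10) = 10.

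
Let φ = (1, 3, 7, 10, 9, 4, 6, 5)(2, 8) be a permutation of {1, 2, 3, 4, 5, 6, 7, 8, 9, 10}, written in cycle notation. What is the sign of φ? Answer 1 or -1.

The cycle lengths are 8, 2.
A cycle is odd iff its length is even; φ has 2 even-length cycles, so sgn(φ) = (−1)^2 and φ is even.

1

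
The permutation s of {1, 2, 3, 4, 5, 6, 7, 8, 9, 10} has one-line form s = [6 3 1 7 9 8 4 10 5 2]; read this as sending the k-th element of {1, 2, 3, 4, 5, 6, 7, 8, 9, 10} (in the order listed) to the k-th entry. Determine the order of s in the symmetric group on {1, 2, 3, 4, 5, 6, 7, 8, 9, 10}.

6

Writing s as disjoint cycles, the cycle lengths are 6, 2, 2.
The order is lcm(6, 2, 2) = 6.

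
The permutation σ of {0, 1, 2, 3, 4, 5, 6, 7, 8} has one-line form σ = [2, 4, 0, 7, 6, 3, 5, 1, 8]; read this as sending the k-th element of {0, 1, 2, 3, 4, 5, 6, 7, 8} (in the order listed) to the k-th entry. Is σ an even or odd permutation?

even

In disjoint-cycle form the cycle lengths are 6, 2, 1.
A cycle of length ℓ contributes ℓ−1 transpositions, so σ is a product of 5 + 1 = 6 transpositions — even.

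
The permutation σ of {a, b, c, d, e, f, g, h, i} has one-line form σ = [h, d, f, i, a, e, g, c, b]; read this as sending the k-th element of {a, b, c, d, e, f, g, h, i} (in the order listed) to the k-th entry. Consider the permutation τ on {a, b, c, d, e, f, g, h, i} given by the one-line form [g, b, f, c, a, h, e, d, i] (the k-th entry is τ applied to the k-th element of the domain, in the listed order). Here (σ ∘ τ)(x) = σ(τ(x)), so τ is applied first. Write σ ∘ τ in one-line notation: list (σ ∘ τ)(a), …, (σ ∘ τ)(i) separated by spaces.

(σ ∘ τ)(x) = σ(τ(x)). Computing each image: σ(τ(a)) = σ(g) = g, σ(τ(b)) = σ(b) = d, σ(τ(c)) = σ(f) = e, σ(τ(d)) = σ(c) = f, σ(τ(e)) = σ(a) = h, σ(τ(f)) = σ(h) = c, σ(τ(g)) = σ(e) = a, σ(τ(h)) = σ(d) = i, σ(τ(i)) = σ(i) = b.
Hence σ ∘ τ = [g d e f h c a i b].

g d e f h c a i b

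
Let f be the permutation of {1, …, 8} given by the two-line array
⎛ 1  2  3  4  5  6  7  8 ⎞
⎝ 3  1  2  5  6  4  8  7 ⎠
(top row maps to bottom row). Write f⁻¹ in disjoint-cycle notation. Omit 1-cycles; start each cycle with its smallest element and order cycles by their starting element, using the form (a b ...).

The cycle decomposition of f is (1 3 2)(4 5 6)(7 8).
Reversing each cycle (and rotating so the smallest element leads) gives f⁻¹ = (1 2 3)(4 6 5)(7 8).

(1 2 3)(4 6 5)(7 8)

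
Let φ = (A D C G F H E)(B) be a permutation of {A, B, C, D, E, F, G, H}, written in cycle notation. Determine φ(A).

In the cycle (A D C G F H E), A is followed by D, so φ(A) = D.

D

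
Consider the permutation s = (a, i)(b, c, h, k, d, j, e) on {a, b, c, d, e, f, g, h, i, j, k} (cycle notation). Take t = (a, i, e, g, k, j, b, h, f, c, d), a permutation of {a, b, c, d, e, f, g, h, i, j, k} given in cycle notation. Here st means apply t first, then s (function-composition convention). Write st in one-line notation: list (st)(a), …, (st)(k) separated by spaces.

(st)(x) = s(t(x)). Computing each image: s(t(a)) = s(i) = a, s(t(b)) = s(h) = k, s(t(c)) = s(d) = j, s(t(d)) = s(a) = i, s(t(e)) = s(g) = g, s(t(f)) = s(c) = h, s(t(g)) = s(k) = d, s(t(h)) = s(f) = f, s(t(i)) = s(e) = b, s(t(j)) = s(b) = c, s(t(k)) = s(j) = e.
Hence st = [a k j i g h d f b c e].

a k j i g h d f b c e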